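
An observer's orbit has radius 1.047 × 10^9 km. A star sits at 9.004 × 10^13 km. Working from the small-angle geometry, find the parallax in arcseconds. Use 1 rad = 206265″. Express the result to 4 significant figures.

2.398 arcsec

θ ≈ B/d = (1.047 × 10^9) / (9.004 × 10^13) = 1.1628 × 10^-5 rad.
In arcseconds: 1.1628 × 10^-5 × 206265 = 2.3984″.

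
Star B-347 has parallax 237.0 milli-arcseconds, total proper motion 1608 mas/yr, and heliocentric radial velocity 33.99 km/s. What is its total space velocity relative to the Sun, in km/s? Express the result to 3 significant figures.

d = 1/p = 1/0.2370″ = 4.2194 pc.
μ = 1608 mas/yr = 1.608 ″/yr.
v_t = 4.740 μ d = 4.740 × 1.608 × 4.2194 = 32.16 km/s.
v = √(v_r² + v_t²) = √(33.99² + 32.16²) = √2189.59 = 46.793 km/s.

46.8 km/s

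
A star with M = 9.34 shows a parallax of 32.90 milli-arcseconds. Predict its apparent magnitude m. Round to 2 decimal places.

d = 1/p = 1/0.03290″ = 30.395 pc.
m − M = 5 log₁₀ d − 5 = 5 log₁₀(30.395) − 5 = 7.4140 − 5 = 2.4140.
m = M + (m − M) = 9.34 + 2.4140 = 11.75.

m = 11.75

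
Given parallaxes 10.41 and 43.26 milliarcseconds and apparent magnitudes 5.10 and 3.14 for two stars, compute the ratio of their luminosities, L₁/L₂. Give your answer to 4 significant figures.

d₁ = 1/p₁ = 1/0.01041″ = 96.061 pc; d₂ = 1/p₂ = 1/0.04326″ = 23.116 pc.
M₁ = m₁ − 5 log₁₀ d₁ + 5 = 5.10 − 9.9127 + 5 = 0.1873.
M₂ = 3.14 − 6.8196 + 5 = 1.3204.
L₁/L₂ = 10^(0.4(M₂ − M₁)) = 10^(0.4 × 1.1331) = 10^0.45324 = 2.8395.

L₁/L₂ = 2.840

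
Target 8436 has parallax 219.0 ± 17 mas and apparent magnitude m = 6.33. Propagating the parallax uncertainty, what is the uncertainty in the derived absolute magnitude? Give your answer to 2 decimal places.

σ_M = 0.17 mag

M = m − 5 log₁₀ d + 5 = m + 5 log₁₀ p + 5, so ∂M/∂p = 5/(p ln 10).
σ_M = (5/ln 10) · (σ_p/p) = 2.1715 × 17/219.0 = 2.1715 × 0.077626 = 0.16856.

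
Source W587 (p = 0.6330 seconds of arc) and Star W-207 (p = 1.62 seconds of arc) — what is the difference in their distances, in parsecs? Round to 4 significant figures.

d_A = 1/0.6330″ = 1.5798 pc; d_B = 1/1.620″ = 0.61728 pc.
|d_B − d_A| = |0.61728 − 1.5798| = 0.96252 pc.

0.9625 pc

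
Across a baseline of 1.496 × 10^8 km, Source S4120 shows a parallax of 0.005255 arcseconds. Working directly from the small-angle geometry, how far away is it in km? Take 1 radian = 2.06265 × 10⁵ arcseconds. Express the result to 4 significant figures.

5.872 × 10^15 km

θ = 0.005255″ = 0.005255/206265 = 2.5477 × 10^-8 rad.
d = B/θ = (1.496 × 10^8) / (2.5477 × 10^-8) = 5.8720 × 10^15 km.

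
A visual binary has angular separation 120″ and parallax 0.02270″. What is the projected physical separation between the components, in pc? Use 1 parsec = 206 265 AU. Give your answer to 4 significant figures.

0.02563 pc

d = 1/p = 1/0.02270″ = 44.053 pc.
At distance d (pc), an angle of θ arcsec spans θ·d AU: s = 120 × 44.053 = 5286.4 AU.
= 5286.4 / 206265 = 0.025629 pc.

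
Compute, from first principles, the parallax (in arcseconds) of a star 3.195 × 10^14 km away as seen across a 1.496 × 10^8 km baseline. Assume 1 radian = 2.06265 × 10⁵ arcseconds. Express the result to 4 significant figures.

θ ≈ B/d = (1.496 × 10^8) / (3.195 × 10^14) = 4.6823 × 10^-7 rad.
In arcseconds: 4.6823 × 10^-7 × 206265 = 0.096579″.

0.09658 arcsec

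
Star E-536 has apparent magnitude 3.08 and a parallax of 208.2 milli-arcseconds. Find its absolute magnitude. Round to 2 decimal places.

d = 1/p = 1/0.2082″ = 4.8031 pc.
m − M = 5 log₁₀(4.8031) − 5 = 3.4076 − 5 = -1.5924.
M = m − (m − M) = 3.08 − (-1.5924) = 4.67.

M = 4.67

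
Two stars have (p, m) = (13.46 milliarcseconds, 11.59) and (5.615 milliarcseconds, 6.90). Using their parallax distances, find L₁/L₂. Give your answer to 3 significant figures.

d₁ = 1/p₁ = 1/0.01346″ = 74.294 pc; d₂ = 1/p₂ = 1/0.005615″ = 178.09 pc.
M₁ = m₁ − 5 log₁₀ d₁ + 5 = 11.59 − 9.3548 + 5 = 7.2352.
M₂ = 6.90 − 11.2532 + 5 = 0.6468.
L₁/L₂ = 10^(0.4(M₂ − M₁)) = 10^(0.4 × (-6.5884)) = 10^(-2.63536) = 0.0023155.

L₁/L₂ = 0.00232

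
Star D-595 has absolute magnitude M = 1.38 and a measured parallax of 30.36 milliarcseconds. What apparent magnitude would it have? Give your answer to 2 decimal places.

d = 1/p = 1/0.03036″ = 32.938 pc.
m − M = 5 log₁₀ d − 5 = 5 log₁₀(32.938) − 5 = 7.5885 − 5 = 2.5885.
m = M + (m − M) = 1.38 + 2.5885 = 3.97.

m = 3.97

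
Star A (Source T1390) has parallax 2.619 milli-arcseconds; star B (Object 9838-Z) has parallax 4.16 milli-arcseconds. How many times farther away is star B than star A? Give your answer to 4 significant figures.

0.6296

Since d = 1/p, d_B/d_A = p_A/p_B.
= 2.619 / 4.16 = 0.62957.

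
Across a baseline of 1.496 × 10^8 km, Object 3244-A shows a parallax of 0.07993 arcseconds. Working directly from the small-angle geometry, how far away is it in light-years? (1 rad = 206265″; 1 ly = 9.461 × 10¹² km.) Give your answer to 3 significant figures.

θ = 0.07993″ = 0.07993/206265 = 3.8751 × 10^-7 rad.
d = B/θ = (1.496 × 10^8) / (3.8751 × 10^-7) = 3.8605 × 10^14 km = (3.8605 × 10^14) / (9.461 × 10^12) ly = 40.804 ly.

40.8 ly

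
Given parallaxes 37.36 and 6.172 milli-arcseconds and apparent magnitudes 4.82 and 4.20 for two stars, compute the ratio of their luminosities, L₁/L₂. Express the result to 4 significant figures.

L₁/L₂ = 0.01542

d₁ = 1/p₁ = 1/0.03736″ = 26.767 pc; d₂ = 1/p₂ = 1/0.006172″ = 162.02 pc.
M₁ = m₁ − 5 log₁₀ d₁ + 5 = 4.82 − 7.1380 + 5 = 2.6820.
M₂ = 4.20 − 11.0478 + 5 = -1.8478.
L₁/L₂ = 10^(0.4(M₂ − M₁)) = 10^(0.4 × (-4.5298)) = 10^(-1.81192) = 0.01542.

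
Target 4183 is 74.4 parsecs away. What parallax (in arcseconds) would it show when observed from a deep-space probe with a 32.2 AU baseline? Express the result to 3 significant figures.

0.433 arcsec

p (arcsec) = B (AU) / d (pc).
p = 32.2 / 74.4 = 0.4328 arcsec.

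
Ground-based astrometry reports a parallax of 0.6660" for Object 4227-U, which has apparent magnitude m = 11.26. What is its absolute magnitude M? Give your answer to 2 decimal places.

M = 15.38

d = 1/p = 1/0.6660″ = 1.5015 pc.
m − M = 5 log₁₀(1.5015) − 5 = 0.8826 − 5 = -4.1174.
M = m − (m − M) = 11.26 − (-4.1174) = 15.38.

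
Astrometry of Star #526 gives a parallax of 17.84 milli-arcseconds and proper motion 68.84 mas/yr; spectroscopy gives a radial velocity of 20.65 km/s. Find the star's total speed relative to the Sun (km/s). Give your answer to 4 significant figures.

27.59 km/s

d = 1/p = 1/0.01784″ = 56.054 pc.
μ = 68.84 mas/yr = 0.06884 ″/yr.
v_t = 4.740 μ d = 4.740 × 0.06884 × 56.054 = 18.291 km/s.
v = √(v_r² + v_t²) = √(20.65² + 18.291²) = √760.983 = 27.586 km/s.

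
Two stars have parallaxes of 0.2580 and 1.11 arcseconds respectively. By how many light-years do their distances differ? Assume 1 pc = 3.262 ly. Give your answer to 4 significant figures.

9.705 ly

d_A = 1/0.2580″ = 3.876 pc; d_B = 1/1.110″ = 0.9009 pc.
|d_B − d_A| = |0.9009 − 3.876| = 2.9751 pc = 2.9751 × 3.262 ly = 9.7048 ly.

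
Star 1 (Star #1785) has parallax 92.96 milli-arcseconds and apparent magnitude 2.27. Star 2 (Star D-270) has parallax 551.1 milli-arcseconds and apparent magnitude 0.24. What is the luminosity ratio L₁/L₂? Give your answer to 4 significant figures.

d₁ = 1/p₁ = 1/0.09296″ = 10.757 pc; d₂ = 1/p₂ = 1/0.5511″ = 1.8146 pc.
M₁ = m₁ − 5 log₁₀ d₁ + 5 = 2.27 − 5.1585 + 5 = 2.1115.
M₂ = 0.24 − 1.2939 + 5 = 3.9461.
L₁/L₂ = 10^(0.4(M₂ − M₁)) = 10^(0.4 × 1.8346) = 10^0.73384 = 5.418.

L₁/L₂ = 5.418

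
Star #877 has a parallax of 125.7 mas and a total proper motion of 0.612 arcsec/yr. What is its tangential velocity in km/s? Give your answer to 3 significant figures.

23.1 km/s

d = 1/p = 1/0.1257″ = 7.9554 pc.
v_t = 4.74 × μ × d = 4.74 × 0.612 × 7.9554 = 23.078 km/s.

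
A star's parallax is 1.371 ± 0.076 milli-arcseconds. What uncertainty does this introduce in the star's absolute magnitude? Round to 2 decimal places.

σ_M = 0.12 mag

M = m − 5 log₁₀ d + 5 = m + 5 log₁₀ p + 5, so ∂M/∂p = 5/(p ln 10).
σ_M = (5/ln 10) · (σ_p/p) = 2.1715 × 0.076/1.371 = 2.1715 × 0.055434 = 0.12037.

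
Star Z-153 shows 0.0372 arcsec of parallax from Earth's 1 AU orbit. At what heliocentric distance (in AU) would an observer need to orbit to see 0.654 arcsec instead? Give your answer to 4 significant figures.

17.58 AU

Parallax scales linearly with baseline: p ∝ B, so B = p_target / p_Earth × 1 AU.
B = 0.654 / 0.0372 = 17.581 AU.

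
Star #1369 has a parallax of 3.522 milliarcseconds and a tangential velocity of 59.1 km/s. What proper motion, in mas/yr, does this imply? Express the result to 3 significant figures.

d = 1/p = 1/0.003522″ = 283.93 pc.
μ = v_t / (4.74 d) = 59.1 / (4.74 × 283.93) = 59.1 / 1345.8 = 0.043914 ″/yr = 43.914 mas/yr.

43.9 mas/yr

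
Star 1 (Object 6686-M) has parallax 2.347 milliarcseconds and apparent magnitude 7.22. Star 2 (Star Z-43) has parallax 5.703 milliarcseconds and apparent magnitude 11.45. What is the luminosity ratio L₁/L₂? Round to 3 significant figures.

L₁/L₂ = 291

d₁ = 1/p₁ = 1/0.002347″ = 426.08 pc; d₂ = 1/p₂ = 1/0.005703″ = 175.35 pc.
M₁ = m₁ − 5 log₁₀ d₁ + 5 = 7.22 − 13.1475 + 5 = -0.9275.
M₂ = 11.45 − 11.2195 + 5 = 5.2305.
L₁/L₂ = 10^(0.4(M₂ − M₁)) = 10^(0.4 × 6.1580) = 10^2.46320 = 290.54.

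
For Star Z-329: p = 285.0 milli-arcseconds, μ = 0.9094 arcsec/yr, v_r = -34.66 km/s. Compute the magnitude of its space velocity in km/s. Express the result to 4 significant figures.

37.82 km/s

d = 1/p = 1/0.2850″ = 3.5088 pc.
v_t = 4.740 μ d = 4.740 × 0.9094 × 3.5088 = 15.125 km/s.
v = √(v_r² + v_t²) = √((-34.66)² + 15.125²) = √1430.08 = 37.816 km/s.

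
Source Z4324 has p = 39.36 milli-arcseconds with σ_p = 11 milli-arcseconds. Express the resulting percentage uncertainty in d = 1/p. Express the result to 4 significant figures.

For d = 1/p, |σ_d/d| = |σ_p/p|.
σ_p/p = 11 / 39.36 = 0.27947 = 27.947%.

27.95%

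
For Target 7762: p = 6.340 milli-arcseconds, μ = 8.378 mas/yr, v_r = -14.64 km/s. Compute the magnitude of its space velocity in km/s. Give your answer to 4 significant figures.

15.92 km/s

d = 1/p = 1/0.006340″ = 157.73 pc.
μ = 8.378 mas/yr = 0.008378 ″/yr.
v_t = 4.740 μ d = 4.740 × 0.008378 × 157.73 = 6.2637 km/s.
v = √(v_r² + v_t²) = √((-14.64)² + 6.2637²) = √253.564 = 15.924 km/s.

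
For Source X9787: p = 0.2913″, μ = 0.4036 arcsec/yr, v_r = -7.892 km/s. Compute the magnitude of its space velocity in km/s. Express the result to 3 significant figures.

10.3 km/s

d = 1/p = 1/0.2913″ = 3.4329 pc.
v_t = 4.740 μ d = 4.740 × 0.4036 × 3.4329 = 6.5674 km/s.
v = √(v_r² + v_t²) = √((-7.892)² + 6.5674²) = √105.414 = 10.267 km/s.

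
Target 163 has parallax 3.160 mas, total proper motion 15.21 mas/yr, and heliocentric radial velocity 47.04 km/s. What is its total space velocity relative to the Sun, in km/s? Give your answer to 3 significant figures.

52.3 km/s

d = 1/p = 1/0.003160″ = 316.46 pc.
μ = 15.21 mas/yr = 0.01521 ″/yr.
v_t = 4.740 μ d = 4.740 × 0.01521 × 316.46 = 22.815 km/s.
v = √(v_r² + v_t²) = √(47.04² + 22.815²) = √2733.29 = 52.281 km/s.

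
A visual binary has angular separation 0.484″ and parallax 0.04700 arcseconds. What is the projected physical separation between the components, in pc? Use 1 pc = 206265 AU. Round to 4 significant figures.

d = 1/p = 1/0.04700″ = 21.277 pc.
At distance d (pc), an angle of θ arcsec spans θ·d AU: s = 0.484 × 21.277 = 10.298 AU.
= 10.298 / 206265 = 4.9926 × 10^-5 pc.

4.993 × 10^-5 pc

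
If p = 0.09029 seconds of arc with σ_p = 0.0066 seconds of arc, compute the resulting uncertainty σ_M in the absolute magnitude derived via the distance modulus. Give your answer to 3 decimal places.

M = m − 5 log₁₀ d + 5 = m + 5 log₁₀ p + 5, so ∂M/∂p = 5/(p ln 10).
σ_M = (5/ln 10) · (σ_p/p) = 2.1715 × 0.0066/0.09029 = 2.1715 × 0.073098 = 0.15873.

σ_M = 0.159 mag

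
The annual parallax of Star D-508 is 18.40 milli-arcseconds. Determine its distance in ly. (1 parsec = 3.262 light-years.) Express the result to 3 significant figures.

177 ly

p = 18.40 milli-arcseconds = 0.01840 arcsec.
d = 1/p = 1/0.01840 = 54.348 pc.
In light-years: 54.348 × 3.262 = 177.28 ly.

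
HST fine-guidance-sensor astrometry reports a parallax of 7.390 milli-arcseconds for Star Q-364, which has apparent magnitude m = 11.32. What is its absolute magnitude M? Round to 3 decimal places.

d = 1/p = 1/0.007390″ = 135.32 pc.
m − M = 5 log₁₀(135.32) − 5 = 10.6568 − 5 = 5.6568.
M = m − (m − M) = 11.32 − 5.6568 = 5.663.

M = 5.663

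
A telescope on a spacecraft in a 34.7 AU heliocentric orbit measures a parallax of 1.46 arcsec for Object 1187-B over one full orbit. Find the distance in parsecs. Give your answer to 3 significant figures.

23.8 pc

With baseline B (in AU) and parallax p (in arcsec), d = B/p parsecs.
d = 34.7 / 1.46 = 23.767 pc.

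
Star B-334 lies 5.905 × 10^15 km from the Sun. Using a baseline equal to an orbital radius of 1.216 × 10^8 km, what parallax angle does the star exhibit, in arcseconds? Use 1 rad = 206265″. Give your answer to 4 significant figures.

θ ≈ B/d = (1.216 × 10^8) / (5.905 × 10^15) = 2.0593 × 10^-8 rad.
In arcseconds: 2.0593 × 10^-8 × 206265 = 0.0042476″.

0.004248 arcsec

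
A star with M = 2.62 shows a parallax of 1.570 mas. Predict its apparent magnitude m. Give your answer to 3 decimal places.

m = 11.641

d = 1/p = 1/0.001570″ = 636.94 pc.
m − M = 5 log₁₀ d − 5 = 5 log₁₀(636.94) − 5 = 14.0205 − 5 = 9.0205.
m = M + (m − M) = 2.62 + 9.0205 = 11.641.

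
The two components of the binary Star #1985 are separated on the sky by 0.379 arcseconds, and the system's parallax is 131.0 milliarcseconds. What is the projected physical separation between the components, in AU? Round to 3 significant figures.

2.89 AU

d = 1/p = 1/0.1310″ = 7.6336 pc.
At distance d (pc), an angle of θ arcsec spans θ·d AU: s = 0.379 × 7.6336 = 2.8931 AU.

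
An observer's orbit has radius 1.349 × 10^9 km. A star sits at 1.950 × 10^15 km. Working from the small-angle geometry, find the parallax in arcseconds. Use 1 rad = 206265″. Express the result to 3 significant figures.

0.143 arcsec

θ ≈ B/d = (1.349 × 10^9) / (1.950 × 10^15) = 6.9179 × 10^-7 rad.
In arcseconds: 6.9179 × 10^-7 × 206265 = 0.14269″.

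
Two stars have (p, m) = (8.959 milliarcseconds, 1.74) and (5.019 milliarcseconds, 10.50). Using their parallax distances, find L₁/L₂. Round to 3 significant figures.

L₁/L₂ = 1000

d₁ = 1/p₁ = 1/0.008959″ = 111.62 pc; d₂ = 1/p₂ = 1/0.005019″ = 199.24 pc.
M₁ = m₁ − 5 log₁₀ d₁ + 5 = 1.74 − 10.2387 + 5 = -3.4987.
M₂ = 10.50 − 11.4969 + 5 = 4.0031.
L₁/L₂ = 10^(0.4(M₂ − M₁)) = 10^(0.4 × 7.5018) = 10^3.00072 = 1001.7.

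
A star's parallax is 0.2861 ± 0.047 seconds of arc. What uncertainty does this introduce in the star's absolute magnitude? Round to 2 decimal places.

M = m − 5 log₁₀ d + 5 = m + 5 log₁₀ p + 5, so ∂M/∂p = 5/(p ln 10).
σ_M = (5/ln 10) · (σ_p/p) = 2.1715 × 0.047/0.2861 = 2.1715 × 0.16428 = 0.35673.

σ_M = 0.36 mag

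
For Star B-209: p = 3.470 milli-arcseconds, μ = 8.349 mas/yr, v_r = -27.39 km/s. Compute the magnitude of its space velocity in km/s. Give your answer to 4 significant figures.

29.67 km/s

d = 1/p = 1/0.003470″ = 288.18 pc.
μ = 8.349 mas/yr = 0.008349 ″/yr.
v_t = 4.740 μ d = 4.740 × 0.008349 × 288.18 = 11.405 km/s.
v = √(v_r² + v_t²) = √((-27.39)² + 11.405²) = √880.286 = 29.67 km/s.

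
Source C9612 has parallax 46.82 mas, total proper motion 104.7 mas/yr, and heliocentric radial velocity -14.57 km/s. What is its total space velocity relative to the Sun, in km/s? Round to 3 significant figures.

d = 1/p = 1/0.04682″ = 21.358 pc.
μ = 104.7 mas/yr = 0.1047 ″/yr.
v_t = 4.740 μ d = 4.740 × 0.1047 × 21.358 = 10.6 km/s.
v = √(v_r² + v_t²) = √((-14.57)² + 10.6²) = √324.645 = 18.018 km/s.

18.0 km/s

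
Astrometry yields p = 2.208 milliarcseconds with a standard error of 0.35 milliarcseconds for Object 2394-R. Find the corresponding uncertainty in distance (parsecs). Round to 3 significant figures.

d = 1/p, so σ_d = σ_p / p².
σ_d = 0.000350 / (0.002208)² = 0.000350 / 0.0000048753 = 71.79 pc.

71.8 pc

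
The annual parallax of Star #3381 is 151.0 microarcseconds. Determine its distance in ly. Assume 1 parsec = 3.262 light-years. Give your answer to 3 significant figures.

p = 151.0 microarcseconds = 0.0001510 arcsec.
d = 1/p = 1/0.0001510 = 6622.5 pc.
In light-years: 6622.5 × 3.262 = 21603 ly.

21600 ly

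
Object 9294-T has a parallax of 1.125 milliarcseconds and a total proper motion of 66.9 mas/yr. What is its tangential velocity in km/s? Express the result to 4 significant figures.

281.9 km/s

d = 1/p = 1/0.001125″ = 888.89 pc.
μ = 66.9 mas/yr = 0.0669 ″/yr.
v_t = 4.74 × μ × d = 4.74 × 0.0669 × 888.89 = 281.87 km/s.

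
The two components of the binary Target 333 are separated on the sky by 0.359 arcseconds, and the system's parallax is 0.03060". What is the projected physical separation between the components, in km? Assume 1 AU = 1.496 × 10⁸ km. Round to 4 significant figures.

1.755 × 10^9 km

d = 1/p = 1/0.03060″ = 32.68 pc.
At distance d (pc), an angle of θ arcsec spans θ·d AU: s = 0.359 × 32.68 = 11.732 AU.
= 11.732 × 1.496 × 10⁸ km = 1.7551 × 10^9 km.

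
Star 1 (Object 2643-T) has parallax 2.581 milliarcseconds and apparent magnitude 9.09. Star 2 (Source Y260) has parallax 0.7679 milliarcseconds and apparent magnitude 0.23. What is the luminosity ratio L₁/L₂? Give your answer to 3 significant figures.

L₁/L₂ = 2.53 × 10^-5

d₁ = 1/p₁ = 1/0.002581″ = 387.45 pc; d₂ = 1/p₂ = 1/0.0007679″ = 1302.3 pc.
M₁ = m₁ − 5 log₁₀ d₁ + 5 = 9.09 − 12.9411 + 5 = 1.1489.
M₂ = 0.23 − 15.5736 + 5 = -10.3436.
L₁/L₂ = 10^(0.4(M₂ − M₁)) = 10^(0.4 × (-11.4925)) = 10^(-4.59700) = 0.000025293.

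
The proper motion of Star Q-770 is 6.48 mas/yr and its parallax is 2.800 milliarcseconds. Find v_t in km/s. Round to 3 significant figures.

11.0 km/s

d = 1/p = 1/0.002800″ = 357.14 pc.
μ = 6.48 mas/yr = 0.00648 ″/yr.
v_t = 4.74 × μ × d = 4.74 × 0.00648 × 357.14 = 10.97 km/s.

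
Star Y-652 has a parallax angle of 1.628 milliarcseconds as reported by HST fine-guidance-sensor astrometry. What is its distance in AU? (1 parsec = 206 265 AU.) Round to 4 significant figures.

1.267 × 10^8 AU

p = 1.628 milliarcseconds = 0.001628 arcsec.
d = 1/p = 1/0.001628 = 614.25 pc.
In AU: 614.25 × 206265 = 1.2670 × 10^8 AU.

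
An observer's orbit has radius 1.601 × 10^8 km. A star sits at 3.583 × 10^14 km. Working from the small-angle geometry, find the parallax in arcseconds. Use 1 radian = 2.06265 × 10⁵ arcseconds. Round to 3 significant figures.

θ ≈ B/d = (1.601 × 10^8) / (3.583 × 10^14) = 4.4683 × 10^-7 rad.
In arcseconds: 4.4683 × 10^-7 × 206265 = 0.092165″.

0.0922 arcsec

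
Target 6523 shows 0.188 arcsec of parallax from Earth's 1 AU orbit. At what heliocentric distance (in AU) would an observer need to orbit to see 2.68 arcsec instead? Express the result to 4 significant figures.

14.26 AU

Parallax scales linearly with baseline: p ∝ B, so B = p_target / p_Earth × 1 AU.
B = 2.68 / 0.188 = 14.255 AU.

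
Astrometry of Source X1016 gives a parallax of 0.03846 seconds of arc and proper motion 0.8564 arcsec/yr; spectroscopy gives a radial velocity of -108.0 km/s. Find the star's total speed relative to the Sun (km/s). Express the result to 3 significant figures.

d = 1/p = 1/0.03846″ = 26.001 pc.
v_t = 4.740 μ d = 4.740 × 0.8564 × 26.001 = 105.55 km/s.
v = √(v_r² + v_t²) = √((-108.0)² + 105.55²) = √22804.8 = 151.01 km/s.

151 km/s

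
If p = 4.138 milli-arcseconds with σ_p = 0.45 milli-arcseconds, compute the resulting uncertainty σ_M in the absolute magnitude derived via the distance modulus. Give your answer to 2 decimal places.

M = m − 5 log₁₀ d + 5 = m + 5 log₁₀ p + 5, so ∂M/∂p = 5/(p ln 10).
σ_M = (5/ln 10) · (σ_p/p) = 2.1715 × 0.45/4.138 = 2.1715 × 0.10875 = 0.23615.

σ_M = 0.24 mag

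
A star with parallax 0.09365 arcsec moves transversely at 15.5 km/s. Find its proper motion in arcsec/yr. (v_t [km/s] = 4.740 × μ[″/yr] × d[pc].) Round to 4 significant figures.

d = 1/p = 1/0.09365″ = 10.678 pc.
μ = v_t / (4.74 d) = 15.5 / (4.74 × 10.678) = 15.5 / 50.614 = 0.30624 ″/yr.

0.3062 arcsec/yr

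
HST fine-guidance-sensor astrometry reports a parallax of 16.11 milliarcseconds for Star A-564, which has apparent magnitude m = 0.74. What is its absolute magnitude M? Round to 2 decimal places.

d = 1/p = 1/0.01611″ = 62.073 pc.
m − M = 5 log₁₀(62.073) − 5 = 8.9645 − 5 = 3.9645.
M = m − (m − M) = 0.74 − 3.9645 = -3.22.

M = -3.22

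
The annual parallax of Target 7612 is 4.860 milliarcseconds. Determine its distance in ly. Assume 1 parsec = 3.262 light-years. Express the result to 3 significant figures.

671 ly

p = 4.860 milliarcseconds = 0.004860 arcsec.
d = 1/p = 1/0.004860 = 205.76 pc.
In light-years: 205.76 × 3.262 = 671.19 ly.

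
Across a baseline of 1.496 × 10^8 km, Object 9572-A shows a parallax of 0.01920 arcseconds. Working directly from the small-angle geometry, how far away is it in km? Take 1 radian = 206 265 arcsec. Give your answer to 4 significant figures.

θ = 0.01920″ = 0.01920/206265 = 9.3084 × 10^-8 rad.
d = B/θ = (1.496 × 10^8) / (9.3084 × 10^-8) = 1.6072 × 10^15 km.

1.607 × 10^15 km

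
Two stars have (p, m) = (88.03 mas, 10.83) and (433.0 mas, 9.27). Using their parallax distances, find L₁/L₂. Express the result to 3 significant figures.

d₁ = 1/p₁ = 1/0.08803″ = 11.36 pc; d₂ = 1/p₂ = 1/0.4330″ = 2.3095 pc.
M₁ = m₁ − 5 log₁₀ d₁ + 5 = 10.83 − 5.2769 + 5 = 10.5531.
M₂ = 9.27 − 1.8176 + 5 = 12.4524.
L₁/L₂ = 10^(0.4(M₂ − M₁)) = 10^(0.4 × 1.8993) = 10^0.75972 = 5.7507.

L₁/L₂ = 5.75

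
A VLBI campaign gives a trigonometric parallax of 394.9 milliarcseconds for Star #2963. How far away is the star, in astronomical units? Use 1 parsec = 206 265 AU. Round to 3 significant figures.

522000 AU

p = 394.9 milliarcseconds = 0.3949 arcsec.
d = 1/p = 1/0.3949 = 2.5323 pc.
In AU: 2.5323 × 206265 = 5.2232 × 10^5 AU.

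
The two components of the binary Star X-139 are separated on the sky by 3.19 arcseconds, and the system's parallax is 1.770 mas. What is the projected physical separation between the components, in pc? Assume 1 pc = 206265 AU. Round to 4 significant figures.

d = 1/p = 1/0.001770″ = 564.97 pc.
At distance d (pc), an angle of θ arcsec spans θ·d AU: s = 3.19 × 564.97 = 1802.3 AU.
= 1802.3 / 206265 = 0.0087378 pc.

0.008738 pc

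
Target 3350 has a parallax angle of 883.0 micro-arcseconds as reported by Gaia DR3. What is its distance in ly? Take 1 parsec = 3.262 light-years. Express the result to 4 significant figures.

p = 883.0 micro-arcseconds = 0.0008830 arcsec.
d = 1/p = 1/0.0008830 = 1132.5 pc.
In light-years: 1132.5 × 3.262 = 3694.2 ly.

3694 ly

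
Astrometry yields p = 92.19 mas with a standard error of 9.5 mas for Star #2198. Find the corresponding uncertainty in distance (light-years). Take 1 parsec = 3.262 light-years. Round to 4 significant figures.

d = 1/p, so σ_d = σ_p / p².
σ_d = 0.00950 / (0.09219)² = 0.00950 / 0.008499 = 1.1178 pc = 1.1178 × 3.262 ly = 3.6463 ly.

3.646 ly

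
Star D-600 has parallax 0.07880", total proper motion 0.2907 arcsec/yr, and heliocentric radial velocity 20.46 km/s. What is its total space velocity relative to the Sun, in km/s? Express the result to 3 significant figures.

d = 1/p = 1/0.07880″ = 12.69 pc.
v_t = 4.740 μ d = 4.740 × 0.2907 × 12.69 = 17.486 km/s.
v = √(v_r² + v_t²) = √(20.46² + 17.486²) = √724.372 = 26.914 km/s.

26.9 km/s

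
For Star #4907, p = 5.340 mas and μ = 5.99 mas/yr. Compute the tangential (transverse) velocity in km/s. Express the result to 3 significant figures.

d = 1/p = 1/0.005340″ = 187.27 pc.
μ = 5.99 mas/yr = 0.00599 ″/yr.
v_t = 4.74 × μ × d = 4.74 × 0.00599 × 187.27 = 5.3171 km/s.

5.32 km/s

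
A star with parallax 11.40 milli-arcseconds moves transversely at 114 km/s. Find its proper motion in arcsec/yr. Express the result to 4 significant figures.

0.2742 arcsec/yr

d = 1/p = 1/0.01140″ = 87.719 pc.
μ = v_t / (4.74 d) = 114 / (4.74 × 87.719) = 114 / 415.79 = 0.27418 ″/yr.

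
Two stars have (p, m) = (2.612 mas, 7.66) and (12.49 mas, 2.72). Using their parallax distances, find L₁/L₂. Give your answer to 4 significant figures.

L₁/L₂ = 0.2416

d₁ = 1/p₁ = 1/0.002612″ = 382.85 pc; d₂ = 1/p₂ = 1/0.01249″ = 80.064 pc.
M₁ = m₁ − 5 log₁₀ d₁ + 5 = 7.66 − 12.9151 + 5 = -0.2551.
M₂ = 2.72 − 9.5172 + 5 = -1.7972.
L₁/L₂ = 10^(0.4(M₂ − M₁)) = 10^(0.4 × (-1.5421)) = 10^(-0.61684) = 0.24164.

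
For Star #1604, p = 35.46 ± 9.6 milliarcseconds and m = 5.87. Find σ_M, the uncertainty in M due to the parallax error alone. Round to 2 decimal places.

M = m − 5 log₁₀ d + 5 = m + 5 log₁₀ p + 5, so ∂M/∂p = 5/(p ln 10).
σ_M = (5/ln 10) · (σ_p/p) = 2.1715 × 9.6/35.46 = 2.1715 × 0.27073 = 0.58789.

σ_M = 0.59 mag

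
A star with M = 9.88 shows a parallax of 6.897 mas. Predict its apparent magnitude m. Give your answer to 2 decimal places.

m = 15.69

d = 1/p = 1/0.006897″ = 144.99 pc.
m − M = 5 log₁₀ d − 5 = 5 log₁₀(144.99) − 5 = 10.8067 − 5 = 5.8067.
m = M + (m − M) = 9.88 + 5.8067 = 15.69.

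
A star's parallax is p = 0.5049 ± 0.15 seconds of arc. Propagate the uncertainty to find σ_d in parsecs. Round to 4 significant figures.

d = 1/p, so σ_d = σ_p / p².
σ_d = 0.150 / (0.5049)² = 0.150 / 0.25492 = 0.58842 pc.

0.5884 pc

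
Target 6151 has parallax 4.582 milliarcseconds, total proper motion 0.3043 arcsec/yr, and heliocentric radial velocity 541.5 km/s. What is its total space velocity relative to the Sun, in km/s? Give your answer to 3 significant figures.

d = 1/p = 1/0.004582″ = 218.25 pc.
v_t = 4.740 μ d = 4.740 × 0.3043 × 218.25 = 314.8 km/s.
v = √(v_r² + v_t²) = √(541.5² + 314.8²) = √392321 = 626.36 km/s.

626 km/s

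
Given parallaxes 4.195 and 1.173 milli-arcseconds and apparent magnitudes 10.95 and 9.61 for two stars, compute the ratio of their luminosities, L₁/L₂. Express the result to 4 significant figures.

L₁/L₂ = 0.02276

d₁ = 1/p₁ = 1/0.004195″ = 238.38 pc; d₂ = 1/p₂ = 1/0.001173″ = 852.51 pc.
M₁ = m₁ − 5 log₁₀ d₁ + 5 = 10.95 − 11.8863 + 5 = 4.0637.
M₂ = 9.61 − 14.6535 + 5 = -0.0435.
L₁/L₂ = 10^(0.4(M₂ − M₁)) = 10^(0.4 × (-4.1072)) = 10^(-1.64288) = 0.022757.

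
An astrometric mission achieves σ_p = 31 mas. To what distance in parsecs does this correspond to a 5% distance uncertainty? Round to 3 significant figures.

σ_d/d = σ_p/p, so the condition is σ_p/p ≤ 0.05, i.e. p ≥ σ_p/0.05.
p_min = 31/0.05 = 620 mas = 0.62 arcsec.
d_max = 1/p_min = 1/0.62 = 1.6129 pc.

1.61 pc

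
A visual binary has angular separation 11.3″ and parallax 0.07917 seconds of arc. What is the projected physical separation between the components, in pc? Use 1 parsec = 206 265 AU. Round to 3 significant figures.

d = 1/p = 1/0.07917″ = 12.631 pc.
At distance d (pc), an angle of θ arcsec spans θ·d AU: s = 11.3 × 12.631 = 142.73 AU.
= 142.73 / 206265 = 0.00069197 pc.

0.000692 pc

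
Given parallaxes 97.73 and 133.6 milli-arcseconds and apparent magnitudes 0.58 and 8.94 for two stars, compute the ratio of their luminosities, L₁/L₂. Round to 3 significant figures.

L₁/L₂ = 4130

d₁ = 1/p₁ = 1/0.09773″ = 10.232 pc; d₂ = 1/p₂ = 1/0.1336″ = 7.485 pc.
M₁ = m₁ − 5 log₁₀ d₁ + 5 = 0.58 − 5.0498 + 5 = 0.5302.
M₂ = 8.94 − 4.3710 + 5 = 9.5690.
L₁/L₂ = 10^(0.4(M₂ − M₁)) = 10^(0.4 × 9.0388) = 10^3.61552 = 4125.9.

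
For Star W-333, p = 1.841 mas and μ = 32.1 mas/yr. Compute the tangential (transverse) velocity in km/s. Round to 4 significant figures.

d = 1/p = 1/0.001841″ = 543.18 pc.
μ = 32.1 mas/yr = 0.0321 ″/yr.
v_t = 4.74 × μ × d = 4.74 × 0.0321 × 543.18 = 82.647 km/s.

82.65 km/s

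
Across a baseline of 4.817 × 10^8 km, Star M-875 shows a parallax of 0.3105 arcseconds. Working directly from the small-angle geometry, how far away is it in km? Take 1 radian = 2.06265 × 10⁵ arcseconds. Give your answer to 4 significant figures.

θ = 0.3105″ = 0.3105/206265 = 1.5053 × 10^-6 rad.
d = B/θ = (4.817 × 10^8) / (1.5053 × 10^-6) = 3.2000 × 10^14 km.

3.200 × 10^14 km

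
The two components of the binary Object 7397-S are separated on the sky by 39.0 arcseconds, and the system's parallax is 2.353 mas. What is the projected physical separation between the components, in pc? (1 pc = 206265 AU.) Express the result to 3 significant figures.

d = 1/p = 1/0.002353″ = 424.99 pc.
At distance d (pc), an angle of θ arcsec spans θ·d AU: s = 39.0 × 424.99 = 16575 AU.
= 16575 / 206265 = 0.080358 pc.

0.0804 pc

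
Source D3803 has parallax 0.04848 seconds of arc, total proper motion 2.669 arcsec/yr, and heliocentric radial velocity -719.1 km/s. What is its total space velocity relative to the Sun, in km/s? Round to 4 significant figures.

765.0 km/s

d = 1/p = 1/0.04848″ = 20.627 pc.
v_t = 4.740 μ d = 4.740 × 2.669 × 20.627 = 260.95 km/s.
v = √(v_r² + v_t²) = √((-719.1)² + 260.95²) = √585200 = 764.98 km/s.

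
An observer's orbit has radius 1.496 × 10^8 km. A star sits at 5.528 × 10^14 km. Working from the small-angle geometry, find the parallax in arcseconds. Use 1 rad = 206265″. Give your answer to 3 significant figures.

θ ≈ B/d = (1.496 × 10^8) / (5.528 × 10^14) = 2.7062 × 10^-7 rad.
In arcseconds: 2.7062 × 10^-7 × 206265 = 0.055819″.

0.0558 arcsec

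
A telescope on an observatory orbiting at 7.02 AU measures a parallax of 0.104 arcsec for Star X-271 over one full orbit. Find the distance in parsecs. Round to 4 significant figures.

With baseline B (in AU) and parallax p (in arcsec), d = B/p parsecs.
d = 7.02 / 0.104 = 67.5 pc.

67.50 pc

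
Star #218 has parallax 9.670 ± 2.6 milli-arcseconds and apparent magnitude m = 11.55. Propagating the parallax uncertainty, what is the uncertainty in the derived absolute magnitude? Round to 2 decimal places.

M = m − 5 log₁₀ d + 5 = m + 5 log₁₀ p + 5, so ∂M/∂p = 5/(p ln 10).
σ_M = (5/ln 10) · (σ_p/p) = 2.1715 × 2.6/9.670 = 2.1715 × 0.26887 = 0.58385.

σ_M = 0.58 mag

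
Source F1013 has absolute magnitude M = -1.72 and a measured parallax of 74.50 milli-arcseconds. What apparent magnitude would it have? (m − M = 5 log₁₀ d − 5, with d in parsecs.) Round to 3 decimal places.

m = -1.081

d = 1/p = 1/0.07450″ = 13.423 pc.
m − M = 5 log₁₀ d − 5 = 5 log₁₀(13.423) − 5 = 5.6392 − 5 = 0.6392.
m = M + (m − M) = -1.72 + 0.6392 = -1.081.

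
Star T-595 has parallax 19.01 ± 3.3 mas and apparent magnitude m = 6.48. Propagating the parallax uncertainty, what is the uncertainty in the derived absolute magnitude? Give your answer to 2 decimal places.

σ_M = 0.38 mag

M = m − 5 log₁₀ d + 5 = m + 5 log₁₀ p + 5, so ∂M/∂p = 5/(p ln 10).
σ_M = (5/ln 10) · (σ_p/p) = 2.1715 × 3.3/19.01 = 2.1715 × 0.17359 = 0.37695.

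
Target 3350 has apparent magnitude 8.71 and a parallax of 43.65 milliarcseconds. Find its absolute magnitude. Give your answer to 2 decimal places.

d = 1/p = 1/0.04365″ = 22.91 pc.
m − M = 5 log₁₀(22.91) − 5 = 6.8001 − 5 = 1.8001.
M = m − (m − M) = 8.71 − 1.8001 = 6.91.

M = 6.91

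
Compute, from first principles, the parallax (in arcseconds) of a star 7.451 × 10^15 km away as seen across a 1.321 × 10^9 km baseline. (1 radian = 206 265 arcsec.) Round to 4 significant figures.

θ ≈ B/d = (1.321 × 10^9) / (7.451 × 10^15) = 1.7729 × 10^-7 rad.
In arcseconds: 1.7729 × 10^-7 × 206265 = 0.036569″.

0.03657 arcsec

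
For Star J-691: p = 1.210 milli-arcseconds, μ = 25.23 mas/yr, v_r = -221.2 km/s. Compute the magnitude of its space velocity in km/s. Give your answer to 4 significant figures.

d = 1/p = 1/0.001210″ = 826.45 pc.
μ = 25.23 mas/yr = 0.02523 ″/yr.
v_t = 4.740 μ d = 4.740 × 0.02523 × 826.45 = 98.835 km/s.
v = √(v_r² + v_t²) = √((-221.2)² + 98.835²) = √58697.8 = 242.28 km/s.

242.3 km/s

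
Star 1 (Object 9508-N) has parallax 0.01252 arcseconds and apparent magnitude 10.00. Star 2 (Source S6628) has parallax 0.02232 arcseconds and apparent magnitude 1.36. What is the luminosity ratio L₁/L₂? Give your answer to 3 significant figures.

L₁/L₂ = 0.00111

d₁ = 1/p₁ = 1/0.01252″ = 79.872 pc; d₂ = 1/p₂ = 1/0.02232″ = 44.803 pc.
M₁ = m₁ − 5 log₁₀ d₁ + 5 = 10.00 − 9.5120 + 5 = 5.4880.
M₂ = 1.36 − 8.2565 + 5 = -1.8965.
L₁/L₂ = 10^(0.4(M₂ − M₁)) = 10^(0.4 × (-7.3845)) = 10^(-2.95380) = 0.0011122.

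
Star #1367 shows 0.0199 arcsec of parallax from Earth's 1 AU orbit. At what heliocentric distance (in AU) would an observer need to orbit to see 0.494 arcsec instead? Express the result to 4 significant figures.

Parallax scales linearly with baseline: p ∝ B, so B = p_target / p_Earth × 1 AU.
B = 0.494 / 0.0199 = 24.824 AU.

24.82 AU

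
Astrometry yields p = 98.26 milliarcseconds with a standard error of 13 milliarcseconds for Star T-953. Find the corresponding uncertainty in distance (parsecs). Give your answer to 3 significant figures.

d = 1/p, so σ_d = σ_p / p².
σ_d = 0.0130 / (0.09826)² = 0.0130 / 0.009655 = 1.3465 pc.

1.35 pc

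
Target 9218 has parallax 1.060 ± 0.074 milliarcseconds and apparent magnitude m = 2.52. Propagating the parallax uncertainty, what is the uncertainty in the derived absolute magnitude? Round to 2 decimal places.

M = m − 5 log₁₀ d + 5 = m + 5 log₁₀ p + 5, so ∂M/∂p = 5/(p ln 10).
σ_M = (5/ln 10) · (σ_p/p) = 2.1715 × 0.074/1.060 = 2.1715 × 0.069811 = 0.15159.

σ_M = 0.15 mag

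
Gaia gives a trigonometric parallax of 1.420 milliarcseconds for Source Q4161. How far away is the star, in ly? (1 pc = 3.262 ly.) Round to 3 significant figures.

2300 ly

p = 1.420 milliarcseconds = 0.001420 arcsec.
d = 1/p = 1/0.001420 = 704.23 pc.
In light-years: 704.23 × 3.262 = 2297.2 ly.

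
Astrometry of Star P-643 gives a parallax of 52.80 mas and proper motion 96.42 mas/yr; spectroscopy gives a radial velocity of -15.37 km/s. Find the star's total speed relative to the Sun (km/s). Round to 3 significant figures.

17.6 km/s

d = 1/p = 1/0.05280″ = 18.939 pc.
μ = 96.42 mas/yr = 0.09642 ″/yr.
v_t = 4.740 μ d = 4.740 × 0.09642 × 18.939 = 8.6557 km/s.
v = √(v_r² + v_t²) = √((-15.37)² + 8.6557²) = √311.158 = 17.64 km/s.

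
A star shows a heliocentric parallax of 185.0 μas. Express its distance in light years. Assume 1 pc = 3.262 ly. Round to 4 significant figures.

17630 light years

p = 185.0 μas = 0.0001850 arcsec.
d = 1/p = 1/0.0001850 = 5405.4 pc.
In light-years: 5405.4 × 3.262 = 17632 ly.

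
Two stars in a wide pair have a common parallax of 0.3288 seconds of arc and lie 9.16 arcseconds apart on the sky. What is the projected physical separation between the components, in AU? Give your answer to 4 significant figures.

27.86 AU

d = 1/p = 1/0.3288″ = 3.0414 pc.
At distance d (pc), an angle of θ arcsec spans θ·d AU: s = 9.16 × 3.0414 = 27.859 AU.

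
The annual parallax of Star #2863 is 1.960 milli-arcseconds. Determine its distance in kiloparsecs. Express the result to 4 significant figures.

p = 1.960 milli-arcseconds = 0.001960 arcsec.
d = 1/p = 1/0.001960 = 510.2 pc.
= 0.5102 kpc.

0.5102 kpc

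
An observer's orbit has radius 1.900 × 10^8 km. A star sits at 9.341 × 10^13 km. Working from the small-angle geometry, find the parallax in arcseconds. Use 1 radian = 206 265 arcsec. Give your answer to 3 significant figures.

0.420 arcsec

θ ≈ B/d = (1.900 × 10^8) / (9.341 × 10^13) = 2.0340 × 10^-6 rad.
In arcseconds: 2.0340 × 10^-6 × 206265 = 0.41954″.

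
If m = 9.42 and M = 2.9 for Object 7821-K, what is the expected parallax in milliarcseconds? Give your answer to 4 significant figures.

4.966 mas

m − M = 9.42 − 2.9 = 6.52.
d = 10^((m−M)/5 + 1) = 10^2.304 = 201.37 pc.
p = 1/d = 1/201.37 = 0.004966 arcsec = 4.966 mas.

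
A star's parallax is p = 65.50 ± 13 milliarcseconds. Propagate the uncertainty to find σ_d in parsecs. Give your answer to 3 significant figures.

3.03 pc

d = 1/p, so σ_d = σ_p / p².
σ_d = 0.0130 / (0.06550)² = 0.0130 / 0.0042903 = 3.0301 pc.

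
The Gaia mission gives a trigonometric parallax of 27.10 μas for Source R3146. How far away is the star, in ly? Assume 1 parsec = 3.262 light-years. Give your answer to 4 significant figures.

120400 ly

p = 27.10 μas = 0.00002710 arcsec.
d = 1/p = 1/0.00002710 = 36900 pc.
In light-years: 36900 × 3.262 = 1.2037 × 10^5 ly.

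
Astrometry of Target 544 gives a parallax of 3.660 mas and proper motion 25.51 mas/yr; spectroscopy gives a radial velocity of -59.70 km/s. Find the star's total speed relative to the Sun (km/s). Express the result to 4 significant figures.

68.23 km/s

d = 1/p = 1/0.003660″ = 273.22 pc.
μ = 25.51 mas/yr = 0.02551 ″/yr.
v_t = 4.740 μ d = 4.740 × 0.02551 × 273.22 = 33.037 km/s.
v = √(v_r² + v_t²) = √((-59.70)² + 33.037²) = √4655.53 = 68.231 km/s.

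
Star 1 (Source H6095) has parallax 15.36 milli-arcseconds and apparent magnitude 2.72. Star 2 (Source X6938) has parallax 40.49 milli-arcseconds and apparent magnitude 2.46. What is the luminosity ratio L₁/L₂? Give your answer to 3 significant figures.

d₁ = 1/p₁ = 1/0.01536″ = 65.104 pc; d₂ = 1/p₂ = 1/0.04049″ = 24.697 pc.
M₁ = m₁ − 5 log₁₀ d₁ + 5 = 2.72 − 9.0680 + 5 = -1.3480.
M₂ = 2.46 − 6.9632 + 5 = 0.4968.
L₁/L₂ = 10^(0.4(M₂ − M₁)) = 10^(0.4 × 1.8448) = 10^0.73792 = 5.4692.

L₁/L₂ = 5.47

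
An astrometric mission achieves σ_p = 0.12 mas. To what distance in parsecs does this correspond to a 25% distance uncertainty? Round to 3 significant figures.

2080 pc

σ_d/d = σ_p/p, so the condition is σ_p/p ≤ 0.25, i.e. p ≥ σ_p/0.25.
p_min = 0.12/0.25 = 0.48 mas = 0.00048 arcsec.
d_max = 1/p_min = 1/0.00048 = 2083.3 pc.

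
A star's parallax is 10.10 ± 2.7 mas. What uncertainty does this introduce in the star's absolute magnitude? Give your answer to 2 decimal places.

M = m − 5 log₁₀ d + 5 = m + 5 log₁₀ p + 5, so ∂M/∂p = 5/(p ln 10).
σ_M = (5/ln 10) · (σ_p/p) = 2.1715 × 2.7/10.10 = 2.1715 × 0.26733 = 0.58051.

σ_M = 0.58 mag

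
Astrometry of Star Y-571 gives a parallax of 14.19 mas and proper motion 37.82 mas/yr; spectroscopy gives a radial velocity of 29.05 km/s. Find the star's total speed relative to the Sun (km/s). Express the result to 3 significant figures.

31.7 km/s

d = 1/p = 1/0.01419″ = 70.472 pc.
μ = 37.82 mas/yr = 0.03782 ″/yr.
v_t = 4.740 μ d = 4.740 × 0.03782 × 70.472 = 12.633 km/s.
v = √(v_r² + v_t²) = √(29.05² + 12.633²) = √1003.5 = 31.678 km/s.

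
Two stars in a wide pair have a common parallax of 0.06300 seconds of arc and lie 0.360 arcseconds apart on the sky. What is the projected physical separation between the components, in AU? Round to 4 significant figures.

5.714 AU

d = 1/p = 1/0.06300″ = 15.873 pc.
At distance d (pc), an angle of θ arcsec spans θ·d AU: s = 0.360 × 15.873 = 5.7143 AU.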